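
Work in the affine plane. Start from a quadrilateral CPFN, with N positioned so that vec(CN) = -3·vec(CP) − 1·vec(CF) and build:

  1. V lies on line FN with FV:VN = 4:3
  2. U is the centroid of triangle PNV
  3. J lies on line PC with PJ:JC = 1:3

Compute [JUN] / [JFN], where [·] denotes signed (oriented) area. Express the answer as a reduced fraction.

[JUN]:[JFN] = 47/378

Set C = (0, 0), P = (1, 0), F = (0, 1), N = (-3, -1); any affine frame gives the same invariant.
1. V lies on line FN with FV:VN = 4:3 ⇒ V = (-12/7, -1/7)
2. U is the centroid of triangle PNV ⇒ U = (-26/21, -8/21)
3. J lies on line PC with PJ:JC = 1:3 ⇒ J = (3/4, 0)
2·[JUN] = 47/84, 2·[JFN] = 9/2
[JUN]:[JFN] = 47/84:9/2 = 47/378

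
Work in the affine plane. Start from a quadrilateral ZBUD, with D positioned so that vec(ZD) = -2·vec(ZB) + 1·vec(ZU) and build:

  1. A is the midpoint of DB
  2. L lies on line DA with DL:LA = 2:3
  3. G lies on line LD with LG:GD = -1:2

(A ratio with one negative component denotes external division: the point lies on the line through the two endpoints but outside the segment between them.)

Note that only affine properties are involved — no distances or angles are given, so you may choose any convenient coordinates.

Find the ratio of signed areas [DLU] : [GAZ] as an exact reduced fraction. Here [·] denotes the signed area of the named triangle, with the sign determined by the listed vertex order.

Work in coordinates with Z = (0, 0), B = (1, 0), U = (0, 1), D = (-2, 1).
1. A is the midpoint of DB ⇒ A = (-1/2, 1/2)
2. L lies on line DA with DL:LA = 2:3 ⇒ L = (-7/5, 4/5)
3. G lies on line LD with LG:GD = -1:2 ⇒ G = (-4/5, 3/5)
2·[DLU] = 2/5, 2·[GAZ] = -1/10
[DLU]:[GAZ] = 2/5:-1/10 = -4

[DLU]:[GAZ] = -4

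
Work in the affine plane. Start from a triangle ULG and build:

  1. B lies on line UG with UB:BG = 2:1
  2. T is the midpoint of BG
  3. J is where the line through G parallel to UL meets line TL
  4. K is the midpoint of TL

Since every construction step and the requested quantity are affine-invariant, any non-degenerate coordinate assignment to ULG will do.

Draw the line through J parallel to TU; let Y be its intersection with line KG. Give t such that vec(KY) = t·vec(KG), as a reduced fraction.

Choose coordinates U = (0, 0), L = (1, 0), G = (0, 1).
1. B lies on line UG with UB:BG = 2:1 ⇒ B = (0, 2/3)
2. T is the midpoint of BG ⇒ T = (0, 5/6)
3. J is where the line through G parallel to UL meets line TL ⇒ J = (-1/5, 1)
4. K is the midpoint of TL ⇒ K = (1/2, 5/12)
through J parallel to TU: direction (0, -5/6); meets KG at Y = (-1/5, 37/30)
Y = K + t·(G−K) with t = 7/5

t = 7/5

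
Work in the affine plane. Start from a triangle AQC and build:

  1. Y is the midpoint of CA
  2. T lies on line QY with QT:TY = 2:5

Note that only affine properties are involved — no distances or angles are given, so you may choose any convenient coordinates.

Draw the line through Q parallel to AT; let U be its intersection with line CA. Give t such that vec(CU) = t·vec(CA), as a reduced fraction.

Assign A = (0, 0), Q = (1, 0), C = (0, 1) — the answer is frame-independent, so this choice is without loss of generality.
1. Y is the midpoint of CA ⇒ Y = (0, 1/2)
2. T lies on line QY with QT:TY = 2:5 ⇒ T = (5/7, 1/7)
through Q parallel to AT: direction (5/7, 1/7); meets CA at U = (0, -1/5)
U = C + t·(A−C) with t = 6/5

t = 6/5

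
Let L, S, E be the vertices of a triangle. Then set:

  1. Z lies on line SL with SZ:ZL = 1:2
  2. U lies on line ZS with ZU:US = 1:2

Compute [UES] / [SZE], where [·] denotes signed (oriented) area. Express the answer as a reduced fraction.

[UES]:[SZE] = 2/3

Choose coordinates L = (0, 0), S = (1, 0), E = (0, 1).
1. Z lies on line SL with SZ:ZL = 1:2 ⇒ Z = (2/3, 0)
2. U lies on line ZS with ZU:US = 1:2 ⇒ U = (7/9, 0)
2·[UES] = -2/9, 2·[SZE] = -1/3
[UES]:[SZE] = -2/9:-1/3 = 2/3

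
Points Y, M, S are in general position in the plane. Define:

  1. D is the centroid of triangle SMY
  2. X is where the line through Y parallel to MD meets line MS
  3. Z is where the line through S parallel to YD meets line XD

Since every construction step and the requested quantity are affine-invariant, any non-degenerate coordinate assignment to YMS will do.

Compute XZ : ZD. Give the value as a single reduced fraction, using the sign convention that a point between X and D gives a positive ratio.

Work in coordinates with Y = (0, 0), M = (1, 0), S = (0, 1).
1. D is the centroid of triangle SMY ⇒ D = (1/3, 1/3)
2. X is where the line through Y parallel to MD meets line MS ⇒ X = (2, -1)
3. Z is where the line through S parallel to YD meets line XD ⇒ Z = (-2/9, 7/9)
Z = X + t·(D−X) with t = 4/3, so XZ:ZD = t:(1−t) = 4/3:-1/3

XZ:ZD = -4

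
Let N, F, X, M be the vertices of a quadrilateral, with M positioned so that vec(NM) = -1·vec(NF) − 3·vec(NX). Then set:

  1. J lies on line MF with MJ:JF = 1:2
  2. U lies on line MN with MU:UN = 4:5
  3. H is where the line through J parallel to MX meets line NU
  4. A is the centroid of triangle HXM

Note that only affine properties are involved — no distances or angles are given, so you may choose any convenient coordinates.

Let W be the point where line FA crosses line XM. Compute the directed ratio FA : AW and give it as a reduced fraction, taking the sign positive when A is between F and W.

FA:AW = 8

Assign N = (0, 0), F = (1, 0), X = (0, 1), M = (-1, -3) — the answer is frame-independent, so this choice is without loss of generality.
1. J lies on line MF with MJ:JF = 1:2 ⇒ J = (-1/3, -2)
2. U lies on line MN with MU:UN = 4:5 ⇒ U = (-5/9, -5/3)
3. H is where the line through J parallel to MX meets line NU ⇒ H = (2/3, 2)
4. A is the centroid of triangle HXM ⇒ A = (-1/9, 0)
line FA meets XM at W = (-1/4, 0)
A = F + t·(W−F) with t = 8/9, so FA:AW = 8/9:1/9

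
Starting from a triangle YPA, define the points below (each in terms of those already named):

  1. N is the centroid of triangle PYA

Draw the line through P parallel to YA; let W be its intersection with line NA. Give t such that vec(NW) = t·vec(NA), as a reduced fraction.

t = -2

Assign Y = (0, 0), P = (1, 0), A = (0, 1) — the answer is frame-independent, so this choice is without loss of generality.
1. N is the centroid of triangle PYA ⇒ N = (1/3, 1/3)
through P parallel to YA: direction (0, 1); meets NA at W = (1, -1)
W = N + t·(A−N) with t = -2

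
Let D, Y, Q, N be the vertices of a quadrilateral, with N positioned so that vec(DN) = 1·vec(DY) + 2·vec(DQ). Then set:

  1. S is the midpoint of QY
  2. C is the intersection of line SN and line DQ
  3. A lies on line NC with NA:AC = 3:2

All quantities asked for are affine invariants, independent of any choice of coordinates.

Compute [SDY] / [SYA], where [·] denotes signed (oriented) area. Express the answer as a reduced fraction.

Choose coordinates D = (0, 0), Y = (1, 0), Q = (0, 1), N = (1, 2).
1. S is the midpoint of QY ⇒ S = (1/2, 1/2)
2. C is the intersection of line SN and line DQ ⇒ C = (0, -1)
3. A lies on line NC with NA:AC = 3:2 ⇒ A = (2/5, 1/5)
2·[SDY] = 1/2, 2·[SYA] = -1/5
[SDY]:[SYA] = 1/2:-1/5 = -5/2

[SDY]:[SYA] = -5/2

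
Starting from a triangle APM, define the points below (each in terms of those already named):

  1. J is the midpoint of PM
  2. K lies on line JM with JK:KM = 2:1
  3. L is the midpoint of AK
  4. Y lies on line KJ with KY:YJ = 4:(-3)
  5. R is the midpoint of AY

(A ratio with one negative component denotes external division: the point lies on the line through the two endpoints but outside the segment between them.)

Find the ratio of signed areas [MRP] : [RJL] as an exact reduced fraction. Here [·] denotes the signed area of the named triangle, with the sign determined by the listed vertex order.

[MRP]:[RJL] = 3/2

Set A = (0, 0), P = (1, 0), M = (0, 1); any affine frame gives the same invariant.
1. J is the midpoint of PM ⇒ J = (1/2, 1/2)
2. K lies on line JM with JK:KM = 2:1 ⇒ K = (1/6, 5/6)
3. L is the midpoint of AK ⇒ L = (1/12, 5/12)
4. Y lies on line KJ with KY:YJ = 4:(-3) ⇒ Y = (3/2, -1/2)
5. R is the midpoint of AY ⇒ R = (3/4, -1/4)
2·[MRP] = 1/2, 2·[RJL] = 1/3
[MRP]:[RJL] = 1/2:1/3 = 3/2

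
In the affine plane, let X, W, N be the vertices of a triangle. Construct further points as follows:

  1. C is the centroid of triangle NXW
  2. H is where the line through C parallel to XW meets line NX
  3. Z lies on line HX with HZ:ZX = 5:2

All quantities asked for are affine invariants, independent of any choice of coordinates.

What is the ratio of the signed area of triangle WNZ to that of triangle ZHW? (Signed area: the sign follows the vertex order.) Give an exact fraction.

Choose coordinates X = (0, 0), W = (1, 0), N = (0, 1).
1. C is the centroid of triangle NXW ⇒ C = (1/3, 1/3)
2. H is where the line through C parallel to XW meets line NX ⇒ H = (0, 1/3)
3. Z lies on line HX with HZ:ZX = 5:2 ⇒ Z = (0, 2/21)
2·[WNZ] = 19/21, 2·[ZHW] = -5/21
[WNZ]:[ZHW] = 19/21:-5/21 = -19/5

[WNZ]:[ZHW] = -19/5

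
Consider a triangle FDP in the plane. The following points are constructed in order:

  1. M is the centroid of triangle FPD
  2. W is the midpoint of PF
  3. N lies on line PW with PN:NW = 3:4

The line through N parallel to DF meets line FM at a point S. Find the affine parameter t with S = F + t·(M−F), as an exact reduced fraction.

t = 33/14

Work in coordinates with F = (0, 0), D = (1, 0), P = (0, 1).
1. M is the centroid of triangle FPD ⇒ M = (1/3, 1/3)
2. W is the midpoint of PF ⇒ W = (0, 1/2)
3. N lies on line PW with PN:NW = 3:4 ⇒ N = (0, 11/14)
through N parallel to DF: direction (-1, 0); meets FM at S = (11/14, 11/14)
S = F + t·(M−F) with t = 33/14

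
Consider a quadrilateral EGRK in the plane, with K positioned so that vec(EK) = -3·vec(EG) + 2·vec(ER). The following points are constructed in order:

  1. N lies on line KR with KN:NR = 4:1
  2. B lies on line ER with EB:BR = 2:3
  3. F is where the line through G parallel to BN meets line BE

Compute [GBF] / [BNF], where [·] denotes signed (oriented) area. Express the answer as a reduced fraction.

Choose coordinates E = (0, 0), G = (1, 0), R = (0, 1), K = (-3, 2).
1. N lies on line KR with KN:NR = 4:1 ⇒ N = (-3/5, 6/5)
2. B lies on line ER with EB:BR = 2:3 ⇒ B = (0, 2/5)
3. F is where the line through G parallel to BN meets line BE ⇒ F = (0, 4/3)
2·[GBF] = -14/15, 2·[BNF] = -14/25
[GBF]:[BNF] = -14/15:-14/25 = 5/3

[GBF]:[BNF] = 5/3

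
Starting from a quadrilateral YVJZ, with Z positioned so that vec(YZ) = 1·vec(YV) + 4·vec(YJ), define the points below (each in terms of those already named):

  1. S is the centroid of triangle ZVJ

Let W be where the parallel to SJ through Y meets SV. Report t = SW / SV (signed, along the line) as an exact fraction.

t = 1/2

Work in coordinates with Y = (0, 0), V = (1, 0), J = (0, 1), Z = (1, 4).
1. S is the centroid of triangle ZVJ ⇒ S = (2/3, 5/3)
through Y parallel to SJ: direction (-2/3, -2/3); meets SV at W = (5/6, 5/6)
W = S + t·(V−S) with t = 1/2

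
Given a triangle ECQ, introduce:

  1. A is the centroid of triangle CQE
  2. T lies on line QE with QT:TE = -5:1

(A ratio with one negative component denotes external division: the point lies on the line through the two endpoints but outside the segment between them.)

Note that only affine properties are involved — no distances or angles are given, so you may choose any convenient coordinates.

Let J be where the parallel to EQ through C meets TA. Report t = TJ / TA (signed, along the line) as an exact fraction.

Work in coordinates with E = (0, 0), C = (1, 0), Q = (0, 1).
1. A is the centroid of triangle CQE ⇒ A = (1/3, 1/3)
2. T lies on line QE with QT:TE = -5:1 ⇒ T = (0, -1/4)
through C parallel to EQ: direction (0, 1); meets TA at J = (1, 3/2)
J = T + t·(A−T) with t = 3

t = 3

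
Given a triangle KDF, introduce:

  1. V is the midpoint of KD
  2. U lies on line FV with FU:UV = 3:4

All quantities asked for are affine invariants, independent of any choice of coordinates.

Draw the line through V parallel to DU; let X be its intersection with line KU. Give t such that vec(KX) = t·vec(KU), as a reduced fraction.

t = 1/2

Choose coordinates K = (0, 0), D = (1, 0), F = (0, 1).
1. V is the midpoint of KD ⇒ V = (1/2, 0)
2. U lies on line FV with FU:UV = 3:4 ⇒ U = (3/14, 4/7)
through V parallel to DU: direction (-11/14, 4/7); meets KU at X = (3/28, 2/7)
X = K + t·(U−K) with t = 1/2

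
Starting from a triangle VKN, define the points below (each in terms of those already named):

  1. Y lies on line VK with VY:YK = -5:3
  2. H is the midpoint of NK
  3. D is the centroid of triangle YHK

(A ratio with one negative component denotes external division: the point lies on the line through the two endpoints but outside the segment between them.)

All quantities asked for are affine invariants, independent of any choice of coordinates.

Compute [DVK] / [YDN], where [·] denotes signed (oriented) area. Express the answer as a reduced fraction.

Choose coordinates V = (0, 0), K = (1, 0), N = (0, 1).
1. Y lies on line VK with VY:YK = -5:3 ⇒ Y = (5/2, 0)
2. H is the midpoint of NK ⇒ H = (1/2, 1/2)
3. D is the centroid of triangle YHK ⇒ D = (4/3, 1/6)
2·[DVK] = 1/6, 2·[YDN] = -3/4
[DVK]:[YDN] = 1/6:-3/4 = -2/9

[DVK]:[YDN] = -2/9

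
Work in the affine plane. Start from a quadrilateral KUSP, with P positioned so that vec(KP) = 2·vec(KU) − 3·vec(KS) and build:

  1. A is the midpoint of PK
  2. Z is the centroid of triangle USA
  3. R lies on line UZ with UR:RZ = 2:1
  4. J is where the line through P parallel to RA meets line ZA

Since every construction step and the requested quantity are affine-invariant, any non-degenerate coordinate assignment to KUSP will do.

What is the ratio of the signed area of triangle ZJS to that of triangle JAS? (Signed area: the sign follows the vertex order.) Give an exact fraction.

[ZJS]:[JAS] = -22/19

Set K = (0, 0), U = (1, 0), S = (0, 1), P = (2, -3); any affine frame gives the same invariant.
1. A is the midpoint of PK ⇒ A = (1, -3/2)
2. Z is the centroid of triangle USA ⇒ Z = (2/3, -1/6)
3. R lies on line UZ with UR:RZ = 2:1 ⇒ R = (7/9, -1/9)
4. J is where the line through P parallel to RA meets line ZA ⇒ J = (28/9, -179/18)
2·[ZJS] = -11/3, 2·[JAS] = 19/6
[ZJS]:[JAS] = -11/3:19/6 = -22/19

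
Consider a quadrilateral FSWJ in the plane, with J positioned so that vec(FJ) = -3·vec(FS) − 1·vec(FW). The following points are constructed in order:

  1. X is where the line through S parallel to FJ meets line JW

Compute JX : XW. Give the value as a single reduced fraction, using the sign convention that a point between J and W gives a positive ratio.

Work in coordinates with F = (0, 0), S = (1, 0), W = (0, 1), J = (-3, -1).
1. X is where the line through S parallel to FJ meets line JW ⇒ X = (-4, -5/3)
X = J + t·(W−J) with t = -1/3, so JX:XW = t:(1−t) = -1/3:4/3

JX:XW = -1/4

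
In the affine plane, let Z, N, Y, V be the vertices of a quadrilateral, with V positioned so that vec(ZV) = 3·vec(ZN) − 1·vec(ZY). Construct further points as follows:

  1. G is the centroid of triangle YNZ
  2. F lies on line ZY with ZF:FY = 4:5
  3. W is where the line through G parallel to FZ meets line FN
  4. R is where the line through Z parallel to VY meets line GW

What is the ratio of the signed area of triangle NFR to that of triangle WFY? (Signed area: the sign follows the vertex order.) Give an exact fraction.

Work in coordinates with Z = (0, 0), N = (1, 0), Y = (0, 1), V = (3, -1).
1. G is the centroid of triangle YNZ ⇒ G = (1/3, 1/3)
2. F lies on line ZY with ZF:FY = 4:5 ⇒ F = (0, 4/9)
3. W is where the line through G parallel to FZ meets line FN ⇒ W = (1/3, 8/27)
4. R is where the line through Z parallel to VY meets line GW ⇒ R = (1/3, -2/9)
2·[NFR] = 14/27, 2·[WFY] = -5/27
[NFR]:[WFY] = 14/27:-5/27 = -14/5

[NFR]:[WFY] = -14/5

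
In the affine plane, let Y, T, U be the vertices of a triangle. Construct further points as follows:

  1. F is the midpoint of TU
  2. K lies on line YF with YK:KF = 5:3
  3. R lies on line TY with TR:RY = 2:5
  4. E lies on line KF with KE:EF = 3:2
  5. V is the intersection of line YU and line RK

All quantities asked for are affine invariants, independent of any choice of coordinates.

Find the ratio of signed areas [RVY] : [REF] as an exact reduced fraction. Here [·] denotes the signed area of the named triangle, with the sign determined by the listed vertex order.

[RVY]:[REF] = -200/27

Work in coordinates with Y = (0, 0), T = (1, 0), U = (0, 1).
1. F is the midpoint of TU ⇒ F = (1/2, 1/2)
2. K lies on line YF with YK:KF = 5:3 ⇒ K = (5/16, 5/16)
3. R lies on line TY with TR:RY = 2:5 ⇒ R = (5/7, 0)
4. E lies on line KF with KE:EF = 3:2 ⇒ E = (17/40, 17/40)
5. V is the intersection of line YU and line RK ⇒ V = (0, 5/9)
2·[RVY] = 25/63, 2·[REF] = -3/56
[RVY]:[REF] = 25/63:-3/56 = -200/27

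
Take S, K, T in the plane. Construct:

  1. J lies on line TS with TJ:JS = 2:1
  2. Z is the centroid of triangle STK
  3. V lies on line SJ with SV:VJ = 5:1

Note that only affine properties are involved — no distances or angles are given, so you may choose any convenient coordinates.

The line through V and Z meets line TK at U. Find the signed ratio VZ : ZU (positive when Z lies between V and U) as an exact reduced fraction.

Set S = (0, 0), K = (1, 0), T = (0, 1); any affine frame gives the same invariant.
1. J lies on line TS with TJ:JS = 2:1 ⇒ J = (0, 1/3)
2. Z is the centroid of triangle STK ⇒ Z = (1/3, 1/3)
3. V lies on line SJ with SV:VJ = 5:1 ⇒ V = (0, 5/18)
line VZ meets TK at U = (13/21, 8/21)
Z = V + t·(U−V) with t = 7/13, so VZ:ZU = 7/13:6/13

VZ:ZU = 7/6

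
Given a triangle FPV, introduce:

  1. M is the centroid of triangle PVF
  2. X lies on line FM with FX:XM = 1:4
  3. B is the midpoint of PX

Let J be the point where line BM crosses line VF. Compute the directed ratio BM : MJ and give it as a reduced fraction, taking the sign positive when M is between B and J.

Work in coordinates with F = (0, 0), P = (1, 0), V = (0, 1).
1. M is the centroid of triangle PVF ⇒ M = (1/3, 1/3)
2. X lies on line FM with FX:XM = 1:4 ⇒ X = (1/15, 1/15)
3. B is the midpoint of PX ⇒ B = (8/15, 1/30)
line BM meets VF at J = (0, 5/6)
M = B + t·(J−B) with t = 3/8, so BM:MJ = 3/8:5/8

BM:MJ = 3/5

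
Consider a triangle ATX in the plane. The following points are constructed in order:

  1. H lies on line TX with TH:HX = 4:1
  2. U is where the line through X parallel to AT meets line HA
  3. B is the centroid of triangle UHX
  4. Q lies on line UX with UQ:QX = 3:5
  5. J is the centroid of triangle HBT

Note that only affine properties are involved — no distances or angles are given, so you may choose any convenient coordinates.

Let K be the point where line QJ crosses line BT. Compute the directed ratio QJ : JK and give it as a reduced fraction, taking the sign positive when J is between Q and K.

QJ:JK = -61/16

Set A = (0, 0), T = (1, 0), X = (0, 1); any affine frame gives the same invariant.
1. H lies on line TX with TH:HX = 4:1 ⇒ H = (1/5, 4/5)
2. U is where the line through X parallel to AT meets line HA ⇒ U = (1/4, 1)
3. B is the centroid of triangle UHX ⇒ B = (3/20, 14/15)
4. Q lies on line UX with UQ:QX = 3:5 ⇒ Q = (5/32, 1)
5. J is the centroid of triangle HBT ⇒ J = (9/20, 26/45)
line QJ meets BT at K = (91/244, 42/61)
J = Q + t·(K−Q) with t = 61/45, so QJ:JK = 61/45:-16/45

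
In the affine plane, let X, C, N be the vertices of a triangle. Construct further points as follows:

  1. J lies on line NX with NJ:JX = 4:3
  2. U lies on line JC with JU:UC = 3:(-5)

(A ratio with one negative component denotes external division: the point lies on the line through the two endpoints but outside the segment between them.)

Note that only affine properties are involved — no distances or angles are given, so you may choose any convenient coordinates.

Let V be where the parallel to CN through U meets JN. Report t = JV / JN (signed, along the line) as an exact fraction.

Set X = (0, 0), C = (1, 0), N = (0, 1); any affine frame gives the same invariant.
1. J lies on line NX with NJ:JX = 4:3 ⇒ J = (0, 3/7)
2. U lies on line JC with JU:UC = 3:(-5) ⇒ U = (-3/2, 15/14)
through U parallel to CN: direction (-1, 1); meets JN at V = (0, -3/7)
V = J + t·(N−J) with t = -3/2

t = -3/2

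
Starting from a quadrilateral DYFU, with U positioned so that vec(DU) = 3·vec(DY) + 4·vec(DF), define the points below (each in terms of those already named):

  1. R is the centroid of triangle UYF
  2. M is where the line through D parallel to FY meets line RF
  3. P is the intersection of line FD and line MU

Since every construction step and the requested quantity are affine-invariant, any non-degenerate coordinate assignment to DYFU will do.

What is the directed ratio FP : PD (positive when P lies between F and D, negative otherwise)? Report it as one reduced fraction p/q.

Assign D = (0, 0), Y = (1, 0), F = (0, 1), U = (3, 4) — the answer is frame-independent, so this choice is without loss of generality.
1. R is the centroid of triangle UYF ⇒ R = (4/3, 5/3)
2. M is where the line through D parallel to FY meets line RF ⇒ M = (-2/3, 2/3)
3. P is the intersection of line FD and line MU ⇒ P = (0, 14/11)
P = F + t·(D−F) with t = -3/11, so FP:PD = t:(1−t) = -3/11:14/11

FP:PD = -3/14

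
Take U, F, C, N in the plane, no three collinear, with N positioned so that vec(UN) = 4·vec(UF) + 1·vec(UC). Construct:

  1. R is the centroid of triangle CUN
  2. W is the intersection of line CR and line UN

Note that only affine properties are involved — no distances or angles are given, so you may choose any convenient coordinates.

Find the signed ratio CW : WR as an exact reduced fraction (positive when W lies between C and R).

Choose coordinates U = (0, 0), F = (1, 0), C = (0, 1), N = (4, 1).
1. R is the centroid of triangle CUN ⇒ R = (4/3, 2/3)
2. W is the intersection of line CR and line UN ⇒ W = (2, 1/2)
W = C + t·(R−C) with t = 3/2, so CW:WR = t:(1−t) = 3/2:-1/2

CW:WR = -3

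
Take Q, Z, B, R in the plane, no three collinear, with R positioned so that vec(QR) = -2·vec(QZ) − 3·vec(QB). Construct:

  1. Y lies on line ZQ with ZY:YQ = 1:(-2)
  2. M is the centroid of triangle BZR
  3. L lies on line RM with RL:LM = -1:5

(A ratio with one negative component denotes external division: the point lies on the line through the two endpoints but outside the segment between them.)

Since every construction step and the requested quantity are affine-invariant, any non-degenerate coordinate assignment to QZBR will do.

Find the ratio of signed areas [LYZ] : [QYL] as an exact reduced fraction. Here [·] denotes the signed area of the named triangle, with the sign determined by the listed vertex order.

[LYZ]:[QYL] = -1/2

Choose coordinates Q = (0, 0), Z = (1, 0), B = (0, 1), R = (-2, -3).
1. Y lies on line ZQ with ZY:YQ = 1:(-2) ⇒ Y = (2, 0)
2. M is the centroid of triangle BZR ⇒ M = (-1/3, -2/3)
3. L lies on line RM with RL:LM = -1:5 ⇒ L = (-29/12, -43/12)
2·[LYZ] = 43/12, 2·[QYL] = -43/6
[LYZ]:[QYL] = 43/12:-43/6 = -1/2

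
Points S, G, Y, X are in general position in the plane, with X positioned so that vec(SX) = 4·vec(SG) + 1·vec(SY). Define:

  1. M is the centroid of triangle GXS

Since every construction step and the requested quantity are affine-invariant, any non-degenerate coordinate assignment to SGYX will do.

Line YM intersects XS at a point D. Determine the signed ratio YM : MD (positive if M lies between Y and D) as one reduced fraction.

YM:MD = -13

Assign S = (0, 0), G = (1, 0), Y = (0, 1), X = (4, 1) — the answer is frame-independent, so this choice is without loss of generality.
1. M is the centroid of triangle GXS ⇒ M = (5/3, 1/3)
line YM meets XS at D = (20/13, 5/13)
M = Y + t·(D−Y) with t = 13/12, so YM:MD = 13/12:-1/12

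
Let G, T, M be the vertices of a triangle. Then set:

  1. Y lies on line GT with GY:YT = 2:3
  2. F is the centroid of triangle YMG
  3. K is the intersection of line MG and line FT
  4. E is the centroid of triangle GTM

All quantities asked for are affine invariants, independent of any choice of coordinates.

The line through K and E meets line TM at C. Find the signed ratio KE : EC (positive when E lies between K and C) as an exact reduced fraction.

Choose coordinates G = (0, 0), T = (1, 0), M = (0, 1).
1. Y lies on line GT with GY:YT = 2:3 ⇒ Y = (2/5, 0)
2. F is the centroid of triangle YMG ⇒ F = (2/15, 1/3)
3. K is the intersection of line MG and line FT ⇒ K = (0, 5/13)
4. E is the centroid of triangle GTM ⇒ E = (1/3, 1/3)
line KE meets TM at C = (8/11, 3/11)
E = K + t·(C−K) with t = 11/24, so KE:EC = 11/24:13/24

KE:EC = 11/13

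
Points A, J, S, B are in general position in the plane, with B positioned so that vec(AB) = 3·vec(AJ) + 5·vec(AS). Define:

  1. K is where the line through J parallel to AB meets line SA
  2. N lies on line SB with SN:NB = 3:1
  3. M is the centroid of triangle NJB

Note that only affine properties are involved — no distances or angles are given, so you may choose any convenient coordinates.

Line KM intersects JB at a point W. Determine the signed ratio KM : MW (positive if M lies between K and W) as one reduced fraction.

Set A = (0, 0), J = (1, 0), S = (0, 1), B = (3, 5); any affine frame gives the same invariant.
1. K is where the line through J parallel to AB meets line SA ⇒ K = (0, -5/3)
2. N lies on line SB with SN:NB = 3:1 ⇒ N = (9/4, 4)
3. M is the centroid of triangle NJB ⇒ M = (25/12, 3)
line KM meets JB at W = (125/39, 215/39)
M = K + t·(W−K) with t = 13/20, so KM:MW = 13/20:7/20

KM:MW = 13/7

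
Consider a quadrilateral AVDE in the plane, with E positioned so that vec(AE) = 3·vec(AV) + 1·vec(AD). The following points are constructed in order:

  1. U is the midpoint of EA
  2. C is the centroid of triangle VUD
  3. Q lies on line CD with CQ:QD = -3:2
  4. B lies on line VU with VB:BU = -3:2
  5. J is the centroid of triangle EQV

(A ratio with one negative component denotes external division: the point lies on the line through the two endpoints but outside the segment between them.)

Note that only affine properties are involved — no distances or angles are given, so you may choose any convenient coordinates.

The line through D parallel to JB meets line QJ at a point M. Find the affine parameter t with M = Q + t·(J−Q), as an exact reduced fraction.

t = 46/53

Set A = (0, 0), V = (1, 0), D = (0, 1), E = (3, 1); any affine frame gives the same invariant.
1. U is the midpoint of EA ⇒ U = (3/2, 1/2)
2. C is the centroid of triangle VUD ⇒ C = (5/6, 1/2)
3. Q lies on line CD with CQ:QD = -3:2 ⇒ Q = (-5/3, 2)
4. B lies on line VU with VB:BU = -3:2 ⇒ B = (5/2, 3/2)
5. J is the centroid of triangle EQV ⇒ J = (7/9, 1)
through D parallel to JB: direction (31/18, 1/2); meets QJ at M = (217/477, 60/53)
M = Q + t·(J−Q) with t = 46/53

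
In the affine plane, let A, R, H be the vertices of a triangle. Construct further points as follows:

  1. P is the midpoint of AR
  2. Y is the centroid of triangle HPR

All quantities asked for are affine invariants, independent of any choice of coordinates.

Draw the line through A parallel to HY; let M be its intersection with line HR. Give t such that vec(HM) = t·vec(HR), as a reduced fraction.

Assign A = (0, 0), R = (1, 0), H = (0, 1) — the answer is frame-independent, so this choice is without loss of generality.
1. P is the midpoint of AR ⇒ P = (1/2, 0)
2. Y is the centroid of triangle HPR ⇒ Y = (1/2, 1/3)
through A parallel to HY: direction (1/2, -2/3); meets HR at M = (-3, 4)
M = H + t·(R−H) with t = -3

t = -3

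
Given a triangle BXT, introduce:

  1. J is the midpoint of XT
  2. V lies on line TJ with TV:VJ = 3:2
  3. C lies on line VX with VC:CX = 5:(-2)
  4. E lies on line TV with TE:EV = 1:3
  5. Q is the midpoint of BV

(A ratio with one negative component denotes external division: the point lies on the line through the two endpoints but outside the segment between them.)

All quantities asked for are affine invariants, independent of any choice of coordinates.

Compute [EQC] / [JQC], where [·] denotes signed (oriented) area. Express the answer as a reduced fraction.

[EQC]:[JQC] = 167/116

Assign B = (0, 0), X = (1, 0), T = (0, 1) — the answer is frame-independent, so this choice is without loss of generality.
1. J is the midpoint of XT ⇒ J = (1/2, 1/2)
2. V lies on line TJ with TV:VJ = 3:2 ⇒ V = (3/10, 7/10)
3. C lies on line VX with VC:CX = 5:(-2) ⇒ C = (22/15, -7/15)
4. E lies on line TV with TE:EV = 1:3 ⇒ E = (3/40, 37/40)
5. Q is the midpoint of BV ⇒ Q = (3/20, 7/20)
2·[EQC] = 167/240, 2·[JQC] = 29/60
[EQC]:[JQC] = 167/240:29/60 = 167/116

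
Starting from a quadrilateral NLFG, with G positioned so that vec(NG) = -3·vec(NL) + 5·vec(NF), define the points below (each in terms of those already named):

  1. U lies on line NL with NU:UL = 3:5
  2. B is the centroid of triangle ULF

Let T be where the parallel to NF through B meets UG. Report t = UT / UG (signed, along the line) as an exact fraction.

Set N = (0, 0), L = (1, 0), F = (0, 1), G = (-3, 5); any affine frame gives the same invariant.
1. U lies on line NL with NU:UL = 3:5 ⇒ U = (3/8, 0)
2. B is the centroid of triangle ULF ⇒ B = (11/24, 1/3)
through B parallel to NF: direction (0, 1); meets UG at T = (11/24, -10/81)
T = U + t·(G−U) with t = -2/81

t = -2/81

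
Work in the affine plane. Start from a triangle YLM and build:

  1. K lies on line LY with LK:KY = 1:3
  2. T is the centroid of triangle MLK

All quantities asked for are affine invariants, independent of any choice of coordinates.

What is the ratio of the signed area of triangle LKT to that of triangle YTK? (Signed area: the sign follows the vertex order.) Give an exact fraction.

Choose coordinates Y = (0, 0), L = (1, 0), M = (0, 1).
1. K lies on line LY with LK:KY = 1:3 ⇒ K = (3/4, 0)
2. T is the centroid of triangle MLK ⇒ T = (7/12, 1/3)
2·[LKT] = -1/12, 2·[YTK] = -1/4
[LKT]:[YTK] = -1/12:-1/4 = 1/3

[LKT]:[YTK] = 1/3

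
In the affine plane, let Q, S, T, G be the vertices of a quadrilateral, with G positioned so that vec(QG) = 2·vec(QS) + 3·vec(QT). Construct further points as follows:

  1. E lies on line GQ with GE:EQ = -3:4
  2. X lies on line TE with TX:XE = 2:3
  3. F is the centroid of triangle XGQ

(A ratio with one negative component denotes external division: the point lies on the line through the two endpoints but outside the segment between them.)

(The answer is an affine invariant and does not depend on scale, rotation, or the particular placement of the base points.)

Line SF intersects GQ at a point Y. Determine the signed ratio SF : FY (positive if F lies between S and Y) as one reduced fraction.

SF:FY = -17/2

Work in coordinates with Q = (0, 0), S = (1, 0), T = (0, 1), G = (2, 3).
1. E lies on line GQ with GE:EQ = -3:4 ⇒ E = (8, 12)
2. X lies on line TE with TX:XE = 2:3 ⇒ X = (16/5, 27/5)
3. F is the centroid of triangle XGQ ⇒ F = (26/15, 14/5)
line SF meets GQ at Y = (28/17, 42/17)
F = S + t·(Y−S) with t = 17/15, so SF:FY = 17/15:-2/15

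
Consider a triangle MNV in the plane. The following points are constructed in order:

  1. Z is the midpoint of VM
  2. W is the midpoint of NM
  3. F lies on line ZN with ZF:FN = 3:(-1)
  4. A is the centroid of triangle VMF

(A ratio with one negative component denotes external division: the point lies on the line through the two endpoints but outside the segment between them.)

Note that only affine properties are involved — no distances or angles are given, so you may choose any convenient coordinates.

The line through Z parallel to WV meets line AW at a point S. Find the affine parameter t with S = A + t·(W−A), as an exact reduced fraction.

t = 3

Assign M = (0, 0), N = (1, 0), V = (0, 1) — the answer is frame-independent, so this choice is without loss of generality.
1. Z is the midpoint of VM ⇒ Z = (0, 1/2)
2. W is the midpoint of NM ⇒ W = (1/2, 0)
3. F lies on line ZN with ZF:FN = 3:(-1) ⇒ F = (3/2, -1/4)
4. A is the centroid of triangle VMF ⇒ A = (1/2, 1/4)
through Z parallel to WV: direction (-1/2, 1); meets AW at S = (1/2, -1/2)
S = A + t·(W−A) with t = 3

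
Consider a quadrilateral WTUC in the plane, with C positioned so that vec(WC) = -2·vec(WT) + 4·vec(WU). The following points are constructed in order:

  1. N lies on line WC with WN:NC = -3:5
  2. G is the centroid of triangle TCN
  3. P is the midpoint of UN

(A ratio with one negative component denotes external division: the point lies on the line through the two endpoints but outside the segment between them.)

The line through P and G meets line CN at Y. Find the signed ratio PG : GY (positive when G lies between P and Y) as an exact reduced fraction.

PG:GY = -1/4

Choose coordinates W = (0, 0), T = (1, 0), U = (0, 1), C = (-2, 4).
1. N lies on line WC with WN:NC = -3:5 ⇒ N = (3, -6)
2. G is the centroid of triangle TCN ⇒ G = (2/3, -2/3)
3. P is the midpoint of UN ⇒ P = (3/2, -5/2)
line PG meets CN at Y = (4, -8)
G = P + t·(Y−P) with t = -1/3, so PG:GY = -1/3:4/3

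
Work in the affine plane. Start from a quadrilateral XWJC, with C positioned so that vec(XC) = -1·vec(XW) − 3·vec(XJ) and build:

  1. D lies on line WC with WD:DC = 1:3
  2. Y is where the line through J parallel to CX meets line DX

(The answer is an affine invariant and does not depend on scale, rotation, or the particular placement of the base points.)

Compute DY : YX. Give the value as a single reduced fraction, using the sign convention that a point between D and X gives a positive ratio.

DY:YX = -13/4

Assign X = (0, 0), W = (1, 0), J = (0, 1), C = (-1, -3) — the answer is frame-independent, so this choice is without loss of generality.
1. D lies on line WC with WD:DC = 1:3 ⇒ D = (1/2, -3/4)
2. Y is where the line through J parallel to CX meets line DX ⇒ Y = (-2/9, 1/3)
Y = D + t·(X−D) with t = 13/9, so DY:YX = t:(1−t) = 13/9:-4/9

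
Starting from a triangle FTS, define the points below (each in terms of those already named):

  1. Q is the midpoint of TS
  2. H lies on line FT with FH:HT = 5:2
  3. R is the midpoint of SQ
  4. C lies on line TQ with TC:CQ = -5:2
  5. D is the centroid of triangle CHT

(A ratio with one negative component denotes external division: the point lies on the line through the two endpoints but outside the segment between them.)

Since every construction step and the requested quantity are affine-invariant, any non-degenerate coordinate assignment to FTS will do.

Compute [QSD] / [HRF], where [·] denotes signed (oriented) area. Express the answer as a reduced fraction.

[QSD]:[HRF] = 4/45

Choose coordinates F = (0, 0), T = (1, 0), S = (0, 1).
1. Q is the midpoint of TS ⇒ Q = (1/2, 1/2)
2. H lies on line FT with FH:HT = 5:2 ⇒ H = (5/7, 0)
3. R is the midpoint of SQ ⇒ R = (1/4, 3/4)
4. C lies on line TQ with TC:CQ = -5:2 ⇒ C = (1/6, 5/6)
5. D is the centroid of triangle CHT ⇒ D = (79/126, 5/18)
2·[QSD] = 1/21, 2·[HRF] = 15/28
[QSD]:[HRF] = 1/21:15/28 = 4/45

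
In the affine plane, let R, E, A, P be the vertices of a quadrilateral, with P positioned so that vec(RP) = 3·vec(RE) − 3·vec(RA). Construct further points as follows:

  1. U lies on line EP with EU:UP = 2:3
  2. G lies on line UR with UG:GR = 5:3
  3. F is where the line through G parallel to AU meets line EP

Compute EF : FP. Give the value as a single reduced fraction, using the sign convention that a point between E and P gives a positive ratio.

EF:FP = -61/21

Work in coordinates with R = (0, 0), E = (1, 0), A = (0, 1), P = (3, -3).
1. U lies on line EP with EU:UP = 2:3 ⇒ U = (9/5, -6/5)
2. G lies on line UR with UG:GR = 5:3 ⇒ G = (27/40, -9/20)
3. F is where the line through G parallel to AU meets line EP ⇒ F = (81/20, -183/40)
F = E + t·(P−E) with t = 61/40, so EF:FP = t:(1−t) = 61/40:-21/40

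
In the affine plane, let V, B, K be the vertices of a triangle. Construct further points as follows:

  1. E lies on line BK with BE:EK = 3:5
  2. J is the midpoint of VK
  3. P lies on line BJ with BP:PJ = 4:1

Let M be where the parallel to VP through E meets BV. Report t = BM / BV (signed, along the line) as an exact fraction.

t = 9/16

Choose coordinates V = (0, 0), B = (1, 0), K = (0, 1).
1. E lies on line BK with BE:EK = 3:5 ⇒ E = (5/8, 3/8)
2. J is the midpoint of VK ⇒ J = (0, 1/2)
3. P lies on line BJ with BP:PJ = 4:1 ⇒ P = (1/5, 2/5)
through E parallel to VP: direction (1/5, 2/5); meets BV at M = (7/16, 0)
M = B + t·(V−B) with t = 9/16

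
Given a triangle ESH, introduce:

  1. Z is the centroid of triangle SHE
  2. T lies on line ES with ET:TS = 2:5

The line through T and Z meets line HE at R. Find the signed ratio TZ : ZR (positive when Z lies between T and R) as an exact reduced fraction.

Work in coordinates with E = (0, 0), S = (1, 0), H = (0, 1).
1. Z is the centroid of triangle SHE ⇒ Z = (1/3, 1/3)
2. T lies on line ES with ET:TS = 2:5 ⇒ T = (2/7, 0)
line TZ meets HE at R = (0, -2)
Z = T + t·(R−T) with t = -1/6, so TZ:ZR = -1/6:7/6

TZ:ZR = -1/7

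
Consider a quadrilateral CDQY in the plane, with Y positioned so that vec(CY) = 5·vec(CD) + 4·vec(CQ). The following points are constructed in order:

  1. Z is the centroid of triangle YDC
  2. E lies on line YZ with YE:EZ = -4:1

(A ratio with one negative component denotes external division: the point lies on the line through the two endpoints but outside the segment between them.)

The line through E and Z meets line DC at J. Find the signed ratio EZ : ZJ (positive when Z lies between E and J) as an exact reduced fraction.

Set C = (0, 0), D = (1, 0), Q = (0, 1), Y = (5, 4); any affine frame gives the same invariant.
1. Z is the centroid of triangle YDC ⇒ Z = (2, 4/3)
2. E lies on line YZ with YE:EZ = -4:1 ⇒ E = (1, 4/9)
line EZ meets DC at J = (1/2, 0)
Z = E + t·(J−E) with t = -2, so EZ:ZJ = -2:3

EZ:ZJ = -2/3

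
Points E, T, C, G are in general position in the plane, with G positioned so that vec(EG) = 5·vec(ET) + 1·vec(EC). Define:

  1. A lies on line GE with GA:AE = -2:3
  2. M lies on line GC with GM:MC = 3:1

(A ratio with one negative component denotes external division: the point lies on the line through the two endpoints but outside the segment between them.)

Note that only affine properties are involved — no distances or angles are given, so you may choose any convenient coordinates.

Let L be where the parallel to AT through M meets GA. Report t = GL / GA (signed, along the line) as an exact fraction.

Set E = (0, 0), T = (1, 0), C = (0, 1), G = (5, 1); any affine frame gives the same invariant.
1. A lies on line GE with GA:AE = -2:3 ⇒ A = (15, 3)
2. M lies on line GC with GM:MC = 3:1 ⇒ M = (5/4, 1)
through M parallel to AT: direction (-14, -3); meets GA at L = (-205/4, -41/4)
L = G + t·(A−G) with t = -45/8

t = -45/8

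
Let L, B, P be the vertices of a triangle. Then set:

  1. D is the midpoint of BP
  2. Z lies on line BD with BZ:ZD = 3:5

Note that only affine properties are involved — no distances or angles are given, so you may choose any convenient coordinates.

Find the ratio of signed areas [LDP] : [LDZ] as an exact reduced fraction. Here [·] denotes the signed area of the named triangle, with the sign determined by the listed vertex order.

Work in coordinates with L = (0, 0), B = (1, 0), P = (0, 1).
1. D is the midpoint of BP ⇒ D = (1/2, 1/2)
2. Z lies on line BD with BZ:ZD = 3:5 ⇒ Z = (13/16, 3/16)
2·[LDP] = 1/2, 2·[LDZ] = -5/16
[LDP]:[LDZ] = 1/2:-5/16 = -8/5

[LDP]:[LDZ] = -8/5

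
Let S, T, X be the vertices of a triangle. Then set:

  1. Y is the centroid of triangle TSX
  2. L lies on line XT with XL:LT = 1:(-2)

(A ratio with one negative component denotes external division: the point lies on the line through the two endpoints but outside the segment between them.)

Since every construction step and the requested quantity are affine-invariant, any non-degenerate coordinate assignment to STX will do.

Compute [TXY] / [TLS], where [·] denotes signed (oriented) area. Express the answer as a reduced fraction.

[TXY]:[TLS] = 1/6

Work in coordinates with S = (0, 0), T = (1, 0), X = (0, 1).
1. Y is the centroid of triangle TSX ⇒ Y = (1/3, 1/3)
2. L lies on line XT with XL:LT = 1:(-2) ⇒ L = (-1, 2)
2·[TXY] = 1/3, 2·[TLS] = 2
[TXY]:[TLS] = 1/3:2 = 1/6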